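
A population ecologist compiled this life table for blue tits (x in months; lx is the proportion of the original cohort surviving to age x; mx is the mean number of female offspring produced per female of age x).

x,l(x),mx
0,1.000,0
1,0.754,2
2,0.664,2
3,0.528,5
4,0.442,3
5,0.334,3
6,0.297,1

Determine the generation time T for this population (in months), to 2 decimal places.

lx·mx: 0, 1.508, 1.328, 2.64, 1.326, 1.002, 0.297 → R0 = 8.101
x·lx·mx: 0, 1.508, 2.656, 7.92, 5.304, 5.01, 1.782 → Σ = 24.18
T = 24.18 / 8.101 = 2.984817… → 2.98

2.98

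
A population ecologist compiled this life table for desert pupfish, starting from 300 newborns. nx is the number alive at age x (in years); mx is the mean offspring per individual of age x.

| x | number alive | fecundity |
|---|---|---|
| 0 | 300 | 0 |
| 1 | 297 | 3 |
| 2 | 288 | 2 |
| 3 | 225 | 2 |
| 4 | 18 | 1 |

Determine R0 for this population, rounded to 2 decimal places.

lx = nx/n0 = nx/300: 1, 0.99, 0.96, 0.75, 0.06
lx·mx by age: 0, 2.97, 1.92, 1.5, 0.06
R0 = Σ lx·mx = 6.45 → 6.45

6.45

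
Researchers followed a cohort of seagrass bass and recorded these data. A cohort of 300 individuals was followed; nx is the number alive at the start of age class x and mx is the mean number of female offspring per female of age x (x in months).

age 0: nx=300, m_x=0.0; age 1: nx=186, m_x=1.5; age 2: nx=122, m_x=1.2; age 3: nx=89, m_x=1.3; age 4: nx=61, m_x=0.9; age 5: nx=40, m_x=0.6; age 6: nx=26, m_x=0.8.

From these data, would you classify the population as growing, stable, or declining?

lx = nx/n0 = nx/300: 1, 0.62, 0.40667…, 0.29667…, 0.20333…, 0.13333…, 0.08667…
R0 = Σ lx·mx = 0 + 0.93 + 0.488… + 0.385667… + 0.183… + 0.08… + 0.069333… = 2.136…
R0 > 1, so the population is growing.

growing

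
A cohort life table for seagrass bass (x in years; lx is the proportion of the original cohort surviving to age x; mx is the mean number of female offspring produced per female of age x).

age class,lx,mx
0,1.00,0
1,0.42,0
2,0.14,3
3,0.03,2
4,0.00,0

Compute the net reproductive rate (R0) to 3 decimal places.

lx·mx by age: 0, 0, 0.42, 0.06, 0
R0 = Σ lx·mx = 0.48 → 0.480

0.480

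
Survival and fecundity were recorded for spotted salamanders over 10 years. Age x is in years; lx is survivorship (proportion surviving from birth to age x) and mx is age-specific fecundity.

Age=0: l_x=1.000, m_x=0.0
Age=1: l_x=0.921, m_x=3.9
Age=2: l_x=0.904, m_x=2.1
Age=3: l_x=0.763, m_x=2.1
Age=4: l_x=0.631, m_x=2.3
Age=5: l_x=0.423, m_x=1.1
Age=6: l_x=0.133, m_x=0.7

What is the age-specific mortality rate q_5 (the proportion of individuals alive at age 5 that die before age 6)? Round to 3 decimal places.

0.686

q_5 = (l_5 − l_6) / l_5 = (0.423 − 0.133) / 0.423
     = 0.29 / 0.423 = 0.685579… → 0.686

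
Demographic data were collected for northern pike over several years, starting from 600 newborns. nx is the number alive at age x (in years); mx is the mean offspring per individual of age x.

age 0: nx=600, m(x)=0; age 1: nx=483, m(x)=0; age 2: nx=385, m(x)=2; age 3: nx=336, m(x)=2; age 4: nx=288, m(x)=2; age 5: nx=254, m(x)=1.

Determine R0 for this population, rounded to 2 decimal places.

lx = nx/n0 = nx/600: 1, 0.805, 0.64167…, 0.56, 0.48, 0.42333…
lx·mx by age: 0, 0, 1.283333…, 1.12, 0.96, 0.423333…
R0 = Σ lx·mx = 3.786667… → 3.79

3.79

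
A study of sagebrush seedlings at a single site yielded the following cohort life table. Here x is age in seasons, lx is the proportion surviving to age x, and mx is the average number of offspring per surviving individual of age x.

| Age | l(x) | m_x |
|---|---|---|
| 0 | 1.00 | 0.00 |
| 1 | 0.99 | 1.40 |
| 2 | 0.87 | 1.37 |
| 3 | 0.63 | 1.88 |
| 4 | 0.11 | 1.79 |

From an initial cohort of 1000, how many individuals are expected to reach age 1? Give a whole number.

Expected survivors = N0 · l_1 = 1000 × 0.99 = 990 → 990

990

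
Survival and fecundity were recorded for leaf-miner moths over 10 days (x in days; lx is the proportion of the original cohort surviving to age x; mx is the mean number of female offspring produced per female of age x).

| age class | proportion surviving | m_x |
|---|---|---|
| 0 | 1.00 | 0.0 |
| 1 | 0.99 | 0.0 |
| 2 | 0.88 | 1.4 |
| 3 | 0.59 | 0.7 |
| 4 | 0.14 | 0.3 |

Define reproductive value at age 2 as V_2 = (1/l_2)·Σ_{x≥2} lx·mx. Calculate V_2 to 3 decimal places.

lx·mx for x ≥ 2: 1.232, 0.413, 0.042 → sum = 1.687
V_2 = 1.687 / l_2 = 1.687 / 0.88 = 1.917045… → 1.917

1.917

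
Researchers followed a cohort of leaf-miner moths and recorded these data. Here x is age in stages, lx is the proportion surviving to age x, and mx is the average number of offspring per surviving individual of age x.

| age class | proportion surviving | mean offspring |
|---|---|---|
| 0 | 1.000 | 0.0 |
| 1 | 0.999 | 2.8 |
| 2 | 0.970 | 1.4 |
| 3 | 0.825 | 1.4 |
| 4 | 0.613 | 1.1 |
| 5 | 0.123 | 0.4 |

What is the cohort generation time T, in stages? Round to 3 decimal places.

lx·mx: 0, 2.7972, 1.358, 1.155, 0.6743, 0.0492 → R0 = 6.0337
x·lx·mx: 0, 2.7972, 2.716, 3.465, 2.6972, 0.246 → Σ = 11.9214
T = 11.9214 / 6.0337 = 1.975803… → 1.976

1.976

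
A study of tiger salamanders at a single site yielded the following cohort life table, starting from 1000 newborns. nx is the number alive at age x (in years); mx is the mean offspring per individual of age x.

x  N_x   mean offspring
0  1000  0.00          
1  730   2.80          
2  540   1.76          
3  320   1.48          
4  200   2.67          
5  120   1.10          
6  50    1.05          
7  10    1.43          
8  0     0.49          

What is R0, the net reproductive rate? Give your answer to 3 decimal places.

lx = nx/n0 = nx/1000: 1, 0.73, 0.54, 0.32, 0.2, 0.12, 0.05, 0.01, 0
lx·mx by age: 0, 2.044, 0.9504, 0.4736, 0.534, 0.132, 0.0525, 0.0143, 0
R0 = Σ lx·mx = 4.2008 → 4.201

4.201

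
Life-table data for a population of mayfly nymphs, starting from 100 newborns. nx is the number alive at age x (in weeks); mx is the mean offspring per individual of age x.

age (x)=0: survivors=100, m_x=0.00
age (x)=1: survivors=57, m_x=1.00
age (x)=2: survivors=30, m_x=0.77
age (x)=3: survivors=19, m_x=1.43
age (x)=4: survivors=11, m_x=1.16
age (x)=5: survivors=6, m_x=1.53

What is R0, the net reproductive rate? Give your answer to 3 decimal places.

lx = nx/n0 = nx/100: 1, 0.57, 0.3, 0.19, 0.11, 0.06
lx·mx by age: 0, 0.57, 0.231, 0.2717, 0.1276, 0.0918
R0 = Σ lx·mx = 1.2921 → 1.292

1.292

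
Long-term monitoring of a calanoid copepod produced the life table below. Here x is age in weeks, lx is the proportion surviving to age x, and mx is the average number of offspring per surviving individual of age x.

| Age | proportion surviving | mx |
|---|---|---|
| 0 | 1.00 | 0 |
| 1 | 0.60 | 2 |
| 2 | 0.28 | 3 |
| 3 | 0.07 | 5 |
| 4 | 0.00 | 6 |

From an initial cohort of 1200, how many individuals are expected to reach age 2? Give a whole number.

Expected survivors = N0 · l_2 = 1200 × 0.28 = 336 → 336

336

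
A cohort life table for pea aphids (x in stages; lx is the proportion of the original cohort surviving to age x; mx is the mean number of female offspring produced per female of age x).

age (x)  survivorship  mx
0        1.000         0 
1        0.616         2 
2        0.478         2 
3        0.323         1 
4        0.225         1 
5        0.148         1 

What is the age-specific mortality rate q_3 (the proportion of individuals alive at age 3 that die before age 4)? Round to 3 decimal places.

0.303

q_3 = (l_3 − l_4) / l_3 = (0.323 − 0.225) / 0.323
     = 0.098 / 0.323 = 0.303406… → 0.303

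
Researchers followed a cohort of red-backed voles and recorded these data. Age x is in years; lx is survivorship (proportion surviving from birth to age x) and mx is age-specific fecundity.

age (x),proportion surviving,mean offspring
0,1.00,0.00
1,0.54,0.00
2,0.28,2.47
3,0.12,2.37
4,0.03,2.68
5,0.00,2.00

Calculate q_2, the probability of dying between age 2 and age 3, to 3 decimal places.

0.571

q_2 = (l_2 − l_3) / l_2 = (0.28 − 0.12) / 0.28
     = 0.16 / 0.28 = 0.571429… → 0.571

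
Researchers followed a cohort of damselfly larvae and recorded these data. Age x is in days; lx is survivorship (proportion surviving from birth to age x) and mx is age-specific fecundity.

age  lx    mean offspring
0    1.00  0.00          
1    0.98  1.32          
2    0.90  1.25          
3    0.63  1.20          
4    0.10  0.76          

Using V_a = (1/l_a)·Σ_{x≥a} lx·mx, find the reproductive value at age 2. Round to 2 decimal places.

lx·mx for x ≥ 2: 1.125, 0.756, 0.076 → sum = 1.957
V_2 = 1.957 / l_2 = 1.957 / 0.9 = 2.174444… → 2.17

2.17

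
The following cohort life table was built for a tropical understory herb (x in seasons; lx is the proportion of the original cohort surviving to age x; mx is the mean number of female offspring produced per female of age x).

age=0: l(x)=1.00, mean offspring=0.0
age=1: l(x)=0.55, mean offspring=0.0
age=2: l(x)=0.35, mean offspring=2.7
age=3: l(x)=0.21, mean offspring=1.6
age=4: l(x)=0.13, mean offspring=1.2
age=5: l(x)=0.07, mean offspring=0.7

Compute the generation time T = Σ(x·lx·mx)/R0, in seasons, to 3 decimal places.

lx·mx: 0, 0, 0.945, 0.336, 0.156, 0.049 → R0 = 1.486
x·lx·mx: 0, 0, 1.89, 1.008, 0.624, 0.245 → Σ = 3.767
T = 3.767 / 1.486 = 2.534993… → 2.535

2.535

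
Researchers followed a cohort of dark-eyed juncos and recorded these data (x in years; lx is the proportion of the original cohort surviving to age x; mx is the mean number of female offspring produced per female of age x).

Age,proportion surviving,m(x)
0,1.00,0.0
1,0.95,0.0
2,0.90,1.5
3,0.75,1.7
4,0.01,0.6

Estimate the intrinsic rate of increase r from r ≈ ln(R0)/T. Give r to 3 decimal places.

0.389

R0 = Σ lx·mx = 0 + 0 + 1.35 + 1.275 + 0.006 = 2.631
Σ x·lx·mx = 6.549; T = 6.549/2.631 = 2.48917…
r ≈ ln(R0)/T = ln(2.631)/2.48917… = 0.38863… → 0.389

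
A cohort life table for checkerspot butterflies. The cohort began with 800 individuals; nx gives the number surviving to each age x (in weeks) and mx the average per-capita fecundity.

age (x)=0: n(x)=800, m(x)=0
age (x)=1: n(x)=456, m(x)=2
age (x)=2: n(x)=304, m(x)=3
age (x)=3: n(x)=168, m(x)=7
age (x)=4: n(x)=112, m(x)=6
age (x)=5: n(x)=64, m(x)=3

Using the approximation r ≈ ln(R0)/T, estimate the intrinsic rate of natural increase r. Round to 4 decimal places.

0.6139

lx = nx/n0 = nx/800: 1, 0.57, 0.38, 0.21, 0.14, 0.08
R0 = Σ lx·mx = 0 + 1.14 + 1.14 + 1.47 + 0.84 + 0.24 = 4.83
Σ x·lx·mx = 12.39; T = 12.39/4.83 = 2.56522…
r ≈ ln(R0)/T = ln(4.83)/2.56522… = 0.613923… → 0.6139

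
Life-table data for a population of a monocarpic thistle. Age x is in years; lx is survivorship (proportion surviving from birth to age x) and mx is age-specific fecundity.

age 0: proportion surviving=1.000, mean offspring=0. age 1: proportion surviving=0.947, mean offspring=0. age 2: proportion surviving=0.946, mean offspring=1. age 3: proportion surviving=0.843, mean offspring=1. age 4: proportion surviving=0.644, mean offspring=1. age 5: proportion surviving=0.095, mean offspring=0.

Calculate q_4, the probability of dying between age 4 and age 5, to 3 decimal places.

q_4 = (l_4 − l_5) / l_4 = (0.644 − 0.095) / 0.644
     = 0.549 / 0.644 = 0.852484… → 0.852

0.852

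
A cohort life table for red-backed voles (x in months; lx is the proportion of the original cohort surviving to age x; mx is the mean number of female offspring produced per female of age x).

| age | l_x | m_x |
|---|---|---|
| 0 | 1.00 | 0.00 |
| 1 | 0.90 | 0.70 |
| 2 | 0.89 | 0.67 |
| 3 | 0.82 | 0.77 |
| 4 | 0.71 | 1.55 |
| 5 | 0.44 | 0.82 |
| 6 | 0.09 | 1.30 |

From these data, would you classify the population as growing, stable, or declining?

R0 = Σ lx·mx = 0 + 0.63 + 0.5963 + 0.6314 + 1.1005 + 0.3608 + 0.117 = 3.436
R0 > 1, so the population is growing.

growing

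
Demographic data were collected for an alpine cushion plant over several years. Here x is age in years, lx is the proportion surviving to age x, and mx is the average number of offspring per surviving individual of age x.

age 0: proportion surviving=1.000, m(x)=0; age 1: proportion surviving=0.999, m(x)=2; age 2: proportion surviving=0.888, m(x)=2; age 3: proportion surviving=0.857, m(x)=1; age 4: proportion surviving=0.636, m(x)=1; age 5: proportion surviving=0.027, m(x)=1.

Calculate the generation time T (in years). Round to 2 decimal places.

lx·mx: 0, 1.998, 1.776, 0.857, 0.636, 0.027 → R0 = 5.294
x·lx·mx: 0, 1.998, 3.552, 2.571, 2.544, 0.135 → Σ = 10.8
T = 10.8 / 5.294 = 2.040045… → 2.04

2.04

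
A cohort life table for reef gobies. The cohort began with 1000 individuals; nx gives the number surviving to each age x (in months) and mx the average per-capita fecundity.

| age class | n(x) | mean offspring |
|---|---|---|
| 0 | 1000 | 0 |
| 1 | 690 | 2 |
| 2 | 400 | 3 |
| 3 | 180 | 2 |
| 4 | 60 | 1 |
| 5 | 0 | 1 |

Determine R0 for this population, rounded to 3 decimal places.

3.000

lx = nx/n0 = nx/1000: 1, 0.69, 0.4, 0.18, 0.06, 0
lx·mx by age: 0, 1.38, 1.2, 0.36, 0.06, 0
R0 = Σ lx·mx = 3 → 3.000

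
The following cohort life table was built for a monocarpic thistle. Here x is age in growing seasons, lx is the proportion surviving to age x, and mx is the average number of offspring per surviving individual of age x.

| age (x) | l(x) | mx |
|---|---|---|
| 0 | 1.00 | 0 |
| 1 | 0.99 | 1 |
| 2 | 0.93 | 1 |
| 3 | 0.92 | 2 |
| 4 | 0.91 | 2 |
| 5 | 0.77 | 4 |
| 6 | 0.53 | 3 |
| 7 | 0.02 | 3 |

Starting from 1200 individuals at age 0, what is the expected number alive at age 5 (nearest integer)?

Expected survivors = N0 · l_5 = 1200 × 0.77 = 924 → 924

924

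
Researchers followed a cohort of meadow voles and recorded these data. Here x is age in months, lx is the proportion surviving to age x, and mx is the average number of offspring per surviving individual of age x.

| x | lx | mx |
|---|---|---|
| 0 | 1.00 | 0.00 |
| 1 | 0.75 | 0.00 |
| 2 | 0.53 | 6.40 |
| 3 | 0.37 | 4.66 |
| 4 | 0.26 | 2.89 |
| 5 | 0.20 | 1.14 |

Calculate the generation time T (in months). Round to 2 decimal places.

2.64

lx·mx: 0, 0, 3.392, 1.7242, 0.7514, 0.228 → R0 = 6.0956
x·lx·mx: 0, 0, 6.784, 5.1726, 3.0056, 1.14 → Σ = 16.1022
T = 16.1022 / 6.0956 = 2.64161… → 2.64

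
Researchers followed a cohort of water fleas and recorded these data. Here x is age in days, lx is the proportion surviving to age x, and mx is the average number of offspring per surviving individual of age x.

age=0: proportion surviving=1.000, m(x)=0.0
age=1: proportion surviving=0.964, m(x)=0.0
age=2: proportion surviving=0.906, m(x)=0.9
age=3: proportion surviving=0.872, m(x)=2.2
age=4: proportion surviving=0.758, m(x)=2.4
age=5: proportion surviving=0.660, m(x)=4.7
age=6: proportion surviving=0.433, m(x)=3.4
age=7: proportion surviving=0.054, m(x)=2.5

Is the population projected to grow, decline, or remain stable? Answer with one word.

R0 = Σ lx·mx = 0 + 0 + 0.8154 + 1.9184 + 1.8192 + 3.102 + 1.4722 + 0.135 = 9.2622
R0 > 1, so the population is growing.

growing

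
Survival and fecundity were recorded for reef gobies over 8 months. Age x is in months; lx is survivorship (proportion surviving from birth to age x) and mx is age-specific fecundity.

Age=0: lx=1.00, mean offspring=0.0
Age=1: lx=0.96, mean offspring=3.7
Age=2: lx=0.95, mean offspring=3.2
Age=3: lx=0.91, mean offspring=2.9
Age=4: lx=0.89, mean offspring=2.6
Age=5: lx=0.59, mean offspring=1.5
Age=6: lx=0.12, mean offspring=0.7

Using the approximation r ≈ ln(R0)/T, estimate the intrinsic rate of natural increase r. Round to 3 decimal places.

0.996

R0 = Σ lx·mx = 0 + 3.552 + 3.04 + 2.639 + 2.314 + 0.885 + 0.084 = 12.514
Σ x·lx·mx = 31.734; T = 31.734/12.514 = 2.53588…
r ≈ ln(R0)/T = ln(12.514)/2.53588… = 0.99644… → 0.996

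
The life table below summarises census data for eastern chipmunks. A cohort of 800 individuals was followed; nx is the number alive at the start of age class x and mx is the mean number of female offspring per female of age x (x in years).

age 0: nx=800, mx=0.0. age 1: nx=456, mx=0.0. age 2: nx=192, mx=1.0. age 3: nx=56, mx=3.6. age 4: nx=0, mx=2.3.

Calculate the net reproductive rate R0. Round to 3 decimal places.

0.492

lx = nx/n0 = nx/800: 1, 0.57, 0.24, 0.07, 0
lx·mx by age: 0, 0, 0.24, 0.252, 0
R0 = Σ lx·mx = 0.492 → 0.492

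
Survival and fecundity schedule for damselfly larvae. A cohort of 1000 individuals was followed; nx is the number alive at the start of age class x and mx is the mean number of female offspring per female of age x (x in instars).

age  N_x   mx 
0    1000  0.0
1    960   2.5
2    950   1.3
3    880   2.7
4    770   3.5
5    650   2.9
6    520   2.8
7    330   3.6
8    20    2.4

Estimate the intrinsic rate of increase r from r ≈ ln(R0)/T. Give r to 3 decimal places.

lx = nx/n0 = nx/1000: 1, 0.96, 0.95, 0.88, 0.77, 0.65, 0.52, 0.33, 0.02
R0 = Σ lx·mx = 0 + 2.4 + 1.235 + 2.376 + 2.695 + 1.885 + 1.456 + 1.188 + 0.048 = 13.283
Σ x·lx·mx = 49.639; T = 49.639/13.283 = 3.73703…
r ≈ ln(R0)/T = ln(13.283)/3.73703… = 0.69212… → 0.692

0.692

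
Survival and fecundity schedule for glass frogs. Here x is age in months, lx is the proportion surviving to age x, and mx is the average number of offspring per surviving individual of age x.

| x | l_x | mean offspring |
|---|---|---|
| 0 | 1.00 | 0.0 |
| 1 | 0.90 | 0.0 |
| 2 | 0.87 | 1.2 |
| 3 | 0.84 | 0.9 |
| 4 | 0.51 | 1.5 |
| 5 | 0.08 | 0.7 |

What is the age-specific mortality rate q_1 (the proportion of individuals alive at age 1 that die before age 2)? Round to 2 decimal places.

0.03

q_1 = (l_1 − l_2) / l_1 = (0.9 − 0.87) / 0.9
     = 0.03 / 0.9 = 0.033333… → 0.03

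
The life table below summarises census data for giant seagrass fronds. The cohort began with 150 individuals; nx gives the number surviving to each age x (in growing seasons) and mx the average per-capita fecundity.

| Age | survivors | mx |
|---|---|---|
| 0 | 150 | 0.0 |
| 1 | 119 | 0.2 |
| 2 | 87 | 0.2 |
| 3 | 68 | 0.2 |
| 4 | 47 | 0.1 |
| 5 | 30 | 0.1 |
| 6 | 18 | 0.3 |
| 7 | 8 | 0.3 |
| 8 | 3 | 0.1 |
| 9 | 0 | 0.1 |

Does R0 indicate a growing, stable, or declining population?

declining

lx = nx/n0 = nx/150: 1, 0.79333…, 0.58, 0.45333…, 0.31333…, 0.2, 0.12, 0.05333…, 0.02, 0
R0 = Σ lx·mx = 0 + 0.158667… + 0.116 + 0.090667… + 0.031333… + 0.02 + 0.036 + 0.016… + 0.002 + 0 = 0.470667…
R0 < 1, so the population is declining.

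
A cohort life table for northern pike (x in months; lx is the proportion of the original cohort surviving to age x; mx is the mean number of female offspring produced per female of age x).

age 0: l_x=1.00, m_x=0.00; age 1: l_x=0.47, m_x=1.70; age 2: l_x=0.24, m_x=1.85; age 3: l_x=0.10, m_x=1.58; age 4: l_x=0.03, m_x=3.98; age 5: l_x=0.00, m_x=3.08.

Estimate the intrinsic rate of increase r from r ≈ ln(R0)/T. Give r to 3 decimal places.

R0 = Σ lx·mx = 0 + 0.799 + 0.444 + 0.158 + 0.1194 + 0 = 1.5204
Σ x·lx·mx = 2.6386; T = 2.6386/1.5204 = 1.73546…
r ≈ ln(R0)/T = ln(1.5204)/1.73546… = 0.24142… → 0.241

0.241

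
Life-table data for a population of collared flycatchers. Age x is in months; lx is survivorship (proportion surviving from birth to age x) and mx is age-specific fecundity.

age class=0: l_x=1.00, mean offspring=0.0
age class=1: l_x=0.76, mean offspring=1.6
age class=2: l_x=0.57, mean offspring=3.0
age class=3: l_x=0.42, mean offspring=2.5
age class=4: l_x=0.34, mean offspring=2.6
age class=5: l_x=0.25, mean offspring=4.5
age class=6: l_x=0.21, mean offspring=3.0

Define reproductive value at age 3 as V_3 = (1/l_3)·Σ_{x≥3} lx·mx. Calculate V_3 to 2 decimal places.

lx·mx for x ≥ 3: 1.05, 0.884, 1.125, 0.63 → sum = 3.689
V_3 = 3.689 / l_3 = 3.689 / 0.42 = 8.783333… → 8.78

8.78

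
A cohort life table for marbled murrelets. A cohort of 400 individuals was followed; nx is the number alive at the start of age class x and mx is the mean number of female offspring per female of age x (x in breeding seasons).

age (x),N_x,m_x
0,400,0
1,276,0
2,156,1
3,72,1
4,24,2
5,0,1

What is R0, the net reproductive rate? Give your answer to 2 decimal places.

0.69

lx = nx/n0 = nx/400: 1, 0.69, 0.39, 0.18, 0.06, 0
lx·mx by age: 0, 0, 0.39, 0.18, 0.12, 0
R0 = Σ lx·mx = 0.69 → 0.69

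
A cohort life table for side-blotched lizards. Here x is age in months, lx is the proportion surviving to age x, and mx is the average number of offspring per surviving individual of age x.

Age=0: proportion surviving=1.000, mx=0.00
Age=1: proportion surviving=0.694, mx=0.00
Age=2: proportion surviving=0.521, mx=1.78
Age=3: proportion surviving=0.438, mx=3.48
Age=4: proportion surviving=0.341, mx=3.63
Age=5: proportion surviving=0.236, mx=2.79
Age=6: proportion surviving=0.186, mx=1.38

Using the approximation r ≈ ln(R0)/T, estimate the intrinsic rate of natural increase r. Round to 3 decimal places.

0.434

R0 = Σ lx·mx = 0 + 0 + 0.92738 + 1.52424 + 1.23783 + 0.65844 + 0.25668 = 4.60457
Σ x·lx·mx = 16.21108; T = 16.21108/4.60457 = 3.52065…
r ≈ ln(R0)/T = ln(4.60457)/3.52065… = 0.43374… → 0.434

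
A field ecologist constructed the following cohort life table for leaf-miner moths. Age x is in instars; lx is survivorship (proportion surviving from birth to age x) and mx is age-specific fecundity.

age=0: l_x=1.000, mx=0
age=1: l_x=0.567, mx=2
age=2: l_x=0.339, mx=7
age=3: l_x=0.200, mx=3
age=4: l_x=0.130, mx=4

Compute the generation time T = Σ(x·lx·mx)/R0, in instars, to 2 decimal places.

2.11

lx·mx: 0, 1.134, 2.373, 0.6, 0.52 → R0 = 4.627
x·lx·mx: 0, 1.134, 4.746, 1.8, 2.08 → Σ = 9.76
T = 9.76 / 4.627 = 2.109358… → 2.11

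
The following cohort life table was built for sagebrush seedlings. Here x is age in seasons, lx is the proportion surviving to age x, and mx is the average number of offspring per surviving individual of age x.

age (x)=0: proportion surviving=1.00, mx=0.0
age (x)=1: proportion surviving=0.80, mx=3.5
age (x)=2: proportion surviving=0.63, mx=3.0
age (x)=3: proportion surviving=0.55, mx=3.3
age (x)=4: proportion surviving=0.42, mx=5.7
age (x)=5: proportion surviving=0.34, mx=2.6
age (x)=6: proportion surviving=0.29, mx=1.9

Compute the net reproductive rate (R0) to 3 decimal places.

lx·mx by age: 0, 2.8, 1.89, 1.815, 2.394, 0.884, 0.551
R0 = Σ lx·mx = 10.334 → 10.334

10.334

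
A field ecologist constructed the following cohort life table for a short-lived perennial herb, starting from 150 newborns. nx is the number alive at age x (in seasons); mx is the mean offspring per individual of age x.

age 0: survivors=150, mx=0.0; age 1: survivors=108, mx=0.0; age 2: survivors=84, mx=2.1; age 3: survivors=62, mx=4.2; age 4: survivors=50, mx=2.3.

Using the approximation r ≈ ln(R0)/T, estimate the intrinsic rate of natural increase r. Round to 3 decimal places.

0.451

lx = nx/n0 = nx/150: 1, 0.72, 0.56, 0.41333…, 0.33333…
R0 = Σ lx·mx = 0 + 0 + 1.176 + 1.736… + 0.76667… = 3.678667…
Σ x·lx·mx = 10.626667…; T = 10.626667…/3.678667… = 2.88873…
r ≈ ln(R0)/T = ln(3.678667…)/2.88873… = 0.45091… → 0.451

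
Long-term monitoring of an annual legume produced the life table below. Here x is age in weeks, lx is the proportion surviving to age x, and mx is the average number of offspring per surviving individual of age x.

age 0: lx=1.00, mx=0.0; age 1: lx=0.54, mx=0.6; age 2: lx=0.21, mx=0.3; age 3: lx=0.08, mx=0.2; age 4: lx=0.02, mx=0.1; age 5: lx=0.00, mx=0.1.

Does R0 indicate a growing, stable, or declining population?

declining

R0 = Σ lx·mx = 0 + 0.324 + 0.063 + 0.016 + 0.002 + 0 = 0.405
R0 < 1, so the population is declining.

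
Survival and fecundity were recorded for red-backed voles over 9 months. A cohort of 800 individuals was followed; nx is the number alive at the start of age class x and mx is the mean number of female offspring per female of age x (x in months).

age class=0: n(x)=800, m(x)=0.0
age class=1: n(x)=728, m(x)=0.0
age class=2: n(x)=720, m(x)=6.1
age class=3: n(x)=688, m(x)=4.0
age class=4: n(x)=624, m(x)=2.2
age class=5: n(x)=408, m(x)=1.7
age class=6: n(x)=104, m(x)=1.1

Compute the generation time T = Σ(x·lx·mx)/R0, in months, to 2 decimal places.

lx = nx/n0 = nx/800: 1, 0.91, 0.9, 0.86, 0.78, 0.51, 0.13
lx·mx: 0, 0, 5.49, 3.44, 1.716, 0.867, 0.143 → R0 = 11.656
x·lx·mx: 0, 0, 10.98, 10.32, 6.864, 4.335, 0.858 → Σ = 33.357
T = 33.357 / 11.656 = 2.861788… → 2.86

2.86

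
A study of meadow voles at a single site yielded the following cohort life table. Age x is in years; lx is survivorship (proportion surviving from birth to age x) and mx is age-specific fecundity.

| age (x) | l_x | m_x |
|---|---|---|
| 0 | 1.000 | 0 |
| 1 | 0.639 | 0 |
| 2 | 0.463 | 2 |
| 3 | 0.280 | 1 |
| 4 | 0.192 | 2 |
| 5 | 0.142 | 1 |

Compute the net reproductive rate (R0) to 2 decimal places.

lx·mx by age: 0, 0, 0.926, 0.28, 0.384, 0.142
R0 = Σ lx·mx = 1.732 → 1.73

1.73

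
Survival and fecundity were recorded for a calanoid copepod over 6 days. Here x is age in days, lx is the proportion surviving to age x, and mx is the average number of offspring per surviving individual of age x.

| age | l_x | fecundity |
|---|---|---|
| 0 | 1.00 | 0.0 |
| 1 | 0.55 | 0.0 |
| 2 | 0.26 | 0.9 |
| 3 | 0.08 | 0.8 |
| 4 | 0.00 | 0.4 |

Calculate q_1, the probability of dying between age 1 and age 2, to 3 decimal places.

0.527

q_1 = (l_1 − l_2) / l_1 = (0.55 − 0.26) / 0.55
     = 0.29 / 0.55 = 0.527273… → 0.527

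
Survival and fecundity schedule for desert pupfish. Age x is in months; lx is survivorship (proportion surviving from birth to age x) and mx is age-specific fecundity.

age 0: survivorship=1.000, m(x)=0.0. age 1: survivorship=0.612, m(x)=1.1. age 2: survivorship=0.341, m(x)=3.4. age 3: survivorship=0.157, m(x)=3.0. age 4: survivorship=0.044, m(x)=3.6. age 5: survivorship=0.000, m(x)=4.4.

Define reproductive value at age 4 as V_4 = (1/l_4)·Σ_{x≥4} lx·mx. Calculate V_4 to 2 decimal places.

lx·mx for x ≥ 4: 0.1584, 0 → sum = 0.1584
V_4 = 0.1584 / l_4 = 0.1584 / 0.044 = 3.6 → 3.60

3.60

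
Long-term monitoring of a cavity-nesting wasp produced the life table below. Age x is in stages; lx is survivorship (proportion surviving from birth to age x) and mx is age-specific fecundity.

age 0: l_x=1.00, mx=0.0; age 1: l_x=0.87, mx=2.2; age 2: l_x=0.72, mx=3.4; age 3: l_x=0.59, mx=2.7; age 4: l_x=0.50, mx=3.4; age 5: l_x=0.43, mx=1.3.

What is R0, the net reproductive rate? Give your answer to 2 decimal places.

8.21

lx·mx by age: 0, 1.914, 2.448, 1.593, 1.7, 0.559
R0 = Σ lx·mx = 8.214 → 8.21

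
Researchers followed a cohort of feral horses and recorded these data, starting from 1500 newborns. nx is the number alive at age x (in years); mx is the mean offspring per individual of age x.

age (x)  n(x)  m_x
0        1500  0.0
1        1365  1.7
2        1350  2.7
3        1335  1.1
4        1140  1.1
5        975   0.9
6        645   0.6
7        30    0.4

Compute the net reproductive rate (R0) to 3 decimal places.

lx = nx/n0 = nx/1500: 1, 0.91, 0.9, 0.89, 0.76, 0.65, 0.43, 0.02
lx·mx by age: 0, 1.547, 2.43, 0.979, 0.836, 0.585, 0.258, 0.008
R0 = Σ lx·mx = 6.643 → 6.643

6.643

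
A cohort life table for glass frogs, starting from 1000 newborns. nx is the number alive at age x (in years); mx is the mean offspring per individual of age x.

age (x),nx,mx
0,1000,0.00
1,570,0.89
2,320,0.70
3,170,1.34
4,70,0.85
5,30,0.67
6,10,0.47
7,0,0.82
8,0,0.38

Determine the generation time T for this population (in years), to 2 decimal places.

lx = nx/n0 = nx/1000: 1, 0.57, 0.32, 0.17, 0.07, 0.03, 0.01, 0, 0
lx·mx: 0, 0.5073, 0.224, 0.2278, 0.0595, 0.0201, 0.0047, 0, 0 → R0 = 1.0434
x·lx·mx: 0, 0.5073, 0.448, 0.6834, 0.238, 0.1005, 0.0282, 0, 0 → Σ = 2.0054
T = 2.0054 / 1.0434 = 1.921986… → 1.92

1.92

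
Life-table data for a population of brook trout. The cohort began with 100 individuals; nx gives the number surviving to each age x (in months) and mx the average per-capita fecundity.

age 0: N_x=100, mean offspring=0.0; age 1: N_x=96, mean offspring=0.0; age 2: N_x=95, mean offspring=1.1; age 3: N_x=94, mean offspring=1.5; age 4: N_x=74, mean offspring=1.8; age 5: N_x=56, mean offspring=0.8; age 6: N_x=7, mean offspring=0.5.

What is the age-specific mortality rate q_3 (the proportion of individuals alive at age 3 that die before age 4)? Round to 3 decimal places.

0.213

lx = nx/n0 = nx/100: 1, 0.96, 0.95, 0.94, 0.74, 0.56, 0.07
q_3 = (l_3 − l_4) / l_3 = (0.94 − 0.74) / 0.94
     = 0.2 / 0.94 = 0.212766… → 0.213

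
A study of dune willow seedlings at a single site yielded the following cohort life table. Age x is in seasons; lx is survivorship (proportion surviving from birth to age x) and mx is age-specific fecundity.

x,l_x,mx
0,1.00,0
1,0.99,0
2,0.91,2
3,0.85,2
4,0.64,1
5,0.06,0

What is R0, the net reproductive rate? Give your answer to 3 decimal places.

lx·mx by age: 0, 0, 1.82, 1.7, 0.64, 0
R0 = Σ lx·mx = 4.16 → 4.160

4.160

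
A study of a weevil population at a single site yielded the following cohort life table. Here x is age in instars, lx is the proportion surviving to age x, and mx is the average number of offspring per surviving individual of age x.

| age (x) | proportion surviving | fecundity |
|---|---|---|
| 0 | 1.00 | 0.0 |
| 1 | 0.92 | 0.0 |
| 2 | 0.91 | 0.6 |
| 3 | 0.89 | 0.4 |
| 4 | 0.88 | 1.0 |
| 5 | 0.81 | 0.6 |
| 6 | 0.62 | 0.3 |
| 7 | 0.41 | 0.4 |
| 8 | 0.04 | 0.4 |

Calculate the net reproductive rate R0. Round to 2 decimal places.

lx·mx by age: 0, 0, 0.546, 0.356, 0.88, 0.486, 0.186, 0.164, 0.016
R0 = Σ lx·mx = 2.634 → 2.63

2.63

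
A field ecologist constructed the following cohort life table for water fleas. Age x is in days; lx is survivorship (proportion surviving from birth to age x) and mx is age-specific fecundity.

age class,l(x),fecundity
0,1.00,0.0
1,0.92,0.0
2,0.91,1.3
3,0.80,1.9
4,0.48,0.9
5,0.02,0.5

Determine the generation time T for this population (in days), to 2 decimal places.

2.77

lx·mx: 0, 0, 1.183, 1.52, 0.432, 0.01 → R0 = 3.145
x·lx·mx: 0, 0, 2.366, 4.56, 1.728, 0.05 → Σ = 8.704
T = 8.704 / 3.145 = 2.767568… → 2.77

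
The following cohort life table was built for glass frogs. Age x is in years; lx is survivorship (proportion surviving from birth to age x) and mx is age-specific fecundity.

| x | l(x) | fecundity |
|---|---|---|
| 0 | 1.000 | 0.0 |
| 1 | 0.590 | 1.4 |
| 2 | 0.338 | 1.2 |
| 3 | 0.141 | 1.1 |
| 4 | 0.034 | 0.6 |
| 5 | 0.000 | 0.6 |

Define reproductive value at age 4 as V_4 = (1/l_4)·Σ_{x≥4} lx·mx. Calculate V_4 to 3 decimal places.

lx·mx for x ≥ 4: 0.0204, 0 → sum = 0.0204
V_4 = 0.0204 / l_4 = 0.0204 / 0.034 = 0.6 → 0.600

0.600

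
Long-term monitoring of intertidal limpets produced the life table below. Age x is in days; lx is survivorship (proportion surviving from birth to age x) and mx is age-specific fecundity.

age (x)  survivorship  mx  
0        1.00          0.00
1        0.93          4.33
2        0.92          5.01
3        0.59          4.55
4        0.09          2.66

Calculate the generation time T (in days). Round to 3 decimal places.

1.925

lx·mx: 0, 4.0269, 4.6092, 2.6845, 0.2394 → R0 = 11.56
x·lx·mx: 0, 4.0269, 9.2184, 8.0535, 0.9576 → Σ = 22.2564
T = 22.2564 / 11.56 = 1.925294… → 1.925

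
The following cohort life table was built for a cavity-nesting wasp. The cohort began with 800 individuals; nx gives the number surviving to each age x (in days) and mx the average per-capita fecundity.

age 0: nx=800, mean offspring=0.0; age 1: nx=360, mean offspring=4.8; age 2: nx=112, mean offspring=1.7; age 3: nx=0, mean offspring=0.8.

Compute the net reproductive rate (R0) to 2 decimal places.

2.40

lx = nx/n0 = nx/800: 1, 0.45, 0.14, 0
lx·mx by age: 0, 2.16, 0.238, 0
R0 = Σ lx·mx = 2.398 → 2.40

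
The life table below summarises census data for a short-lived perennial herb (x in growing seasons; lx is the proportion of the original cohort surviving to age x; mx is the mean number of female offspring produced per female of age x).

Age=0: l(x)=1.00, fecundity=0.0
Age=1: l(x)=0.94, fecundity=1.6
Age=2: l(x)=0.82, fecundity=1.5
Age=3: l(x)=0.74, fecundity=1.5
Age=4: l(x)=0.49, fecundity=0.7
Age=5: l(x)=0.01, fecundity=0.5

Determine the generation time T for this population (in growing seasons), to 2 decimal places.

2.07

lx·mx: 0, 1.504, 1.23, 1.11, 0.343, 0.005 → R0 = 4.192
x·lx·mx: 0, 1.504, 2.46, 3.33, 1.372, 0.025 → Σ = 8.691
T = 8.691 / 4.192 = 2.073235… → 2.07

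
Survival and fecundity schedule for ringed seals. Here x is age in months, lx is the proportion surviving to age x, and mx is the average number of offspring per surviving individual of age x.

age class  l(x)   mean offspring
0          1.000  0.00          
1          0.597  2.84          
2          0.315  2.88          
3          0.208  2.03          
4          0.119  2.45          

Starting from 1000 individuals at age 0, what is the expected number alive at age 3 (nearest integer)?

208

Expected survivors = N0 · l_3 = 1000 × 0.208 = 208 → 208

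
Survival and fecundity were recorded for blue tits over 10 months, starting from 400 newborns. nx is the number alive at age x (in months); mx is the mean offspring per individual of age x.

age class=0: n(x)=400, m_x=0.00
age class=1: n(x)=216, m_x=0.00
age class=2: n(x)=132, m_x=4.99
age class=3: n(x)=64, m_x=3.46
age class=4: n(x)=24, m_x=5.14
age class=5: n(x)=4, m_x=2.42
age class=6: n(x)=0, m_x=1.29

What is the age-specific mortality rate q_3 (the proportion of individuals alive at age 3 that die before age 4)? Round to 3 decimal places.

lx = nx/n0 = nx/400: 1, 0.54, 0.33, 0.16, 0.06, 0.01, 0
q_3 = (l_3 − l_4) / l_3 = (0.16 − 0.06) / 0.16
     = 0.1 / 0.16 = 0.625 → 0.625

0.625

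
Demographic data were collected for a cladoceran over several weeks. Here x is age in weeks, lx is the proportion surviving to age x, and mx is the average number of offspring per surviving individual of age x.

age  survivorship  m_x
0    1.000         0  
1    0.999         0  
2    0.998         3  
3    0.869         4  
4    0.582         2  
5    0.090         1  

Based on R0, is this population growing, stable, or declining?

R0 = Σ lx·mx = 0 + 0 + 2.994 + 3.476 + 1.164 + 0.09 = 7.724
R0 > 1, so the population is growing.

growing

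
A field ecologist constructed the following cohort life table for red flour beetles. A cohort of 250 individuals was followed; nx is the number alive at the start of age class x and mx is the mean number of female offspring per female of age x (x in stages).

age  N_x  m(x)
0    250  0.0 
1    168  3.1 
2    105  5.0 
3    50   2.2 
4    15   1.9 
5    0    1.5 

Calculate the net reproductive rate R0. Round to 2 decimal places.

lx = nx/n0 = nx/250: 1, 0.672, 0.42, 0.2, 0.06, 0
lx·mx by age: 0, 2.0832, 2.1, 0.44, 0.114, 0
R0 = Σ lx·mx = 4.7372 → 4.74

4.74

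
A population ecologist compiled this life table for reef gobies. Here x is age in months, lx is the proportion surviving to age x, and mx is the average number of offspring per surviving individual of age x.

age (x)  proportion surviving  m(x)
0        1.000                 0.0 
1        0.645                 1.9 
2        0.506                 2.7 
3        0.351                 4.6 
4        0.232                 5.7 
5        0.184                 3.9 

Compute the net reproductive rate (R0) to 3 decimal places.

lx·mx by age: 0, 1.2255, 1.3662, 1.6146, 1.3224, 0.7176
R0 = Σ lx·mx = 6.2463 → 6.246

6.246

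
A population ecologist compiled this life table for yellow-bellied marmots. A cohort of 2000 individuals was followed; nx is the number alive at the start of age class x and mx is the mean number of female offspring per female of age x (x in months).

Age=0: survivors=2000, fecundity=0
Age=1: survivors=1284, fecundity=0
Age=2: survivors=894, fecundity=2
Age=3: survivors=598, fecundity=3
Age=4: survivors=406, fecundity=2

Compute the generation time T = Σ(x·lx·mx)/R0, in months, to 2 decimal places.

lx = nx/n0 = nx/2000: 1, 0.642, 0.447, 0.299, 0.203
lx·mx: 0, 0, 0.894, 0.897, 0.406 → R0 = 2.197
x·lx·mx: 0, 0, 1.788, 2.691, 1.624 → Σ = 6.103
T = 6.103 / 2.197 = 2.777879… → 2.78

2.78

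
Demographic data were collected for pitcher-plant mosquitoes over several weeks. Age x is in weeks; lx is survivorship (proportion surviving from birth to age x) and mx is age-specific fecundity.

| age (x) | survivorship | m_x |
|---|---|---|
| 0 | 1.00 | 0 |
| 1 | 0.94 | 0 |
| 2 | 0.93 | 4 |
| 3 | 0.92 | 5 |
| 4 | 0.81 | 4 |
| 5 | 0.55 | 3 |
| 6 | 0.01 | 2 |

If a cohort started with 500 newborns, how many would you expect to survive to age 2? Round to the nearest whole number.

465

Expected survivors = N0 · l_2 = 500 × 0.93 = 465 → 465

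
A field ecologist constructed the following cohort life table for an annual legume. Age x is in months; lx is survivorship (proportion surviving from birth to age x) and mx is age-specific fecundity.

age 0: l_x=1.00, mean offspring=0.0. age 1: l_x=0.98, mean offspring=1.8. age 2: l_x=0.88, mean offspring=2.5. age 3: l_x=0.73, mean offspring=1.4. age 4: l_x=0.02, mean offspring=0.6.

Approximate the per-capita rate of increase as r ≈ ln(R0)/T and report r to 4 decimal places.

0.8668

R0 = Σ lx·mx = 0 + 1.764 + 2.2 + 1.022 + 0.012 = 4.998
Σ x·lx·mx = 9.278; T = 9.278/4.998 = 1.85634…
r ≈ ln(R0)/T = ln(4.998)/1.85634… = 0.866779… → 0.8668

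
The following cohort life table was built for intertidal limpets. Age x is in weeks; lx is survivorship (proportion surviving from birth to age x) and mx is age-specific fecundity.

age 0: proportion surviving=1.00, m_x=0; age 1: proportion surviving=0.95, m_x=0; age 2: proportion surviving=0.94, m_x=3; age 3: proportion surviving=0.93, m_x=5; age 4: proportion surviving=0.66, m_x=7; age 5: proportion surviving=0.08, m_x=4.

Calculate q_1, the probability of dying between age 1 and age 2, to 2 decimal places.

0.01

q_1 = (l_1 − l_2) / l_1 = (0.95 − 0.94) / 0.95
     = 0.01 / 0.95 = 0.010526… → 0.01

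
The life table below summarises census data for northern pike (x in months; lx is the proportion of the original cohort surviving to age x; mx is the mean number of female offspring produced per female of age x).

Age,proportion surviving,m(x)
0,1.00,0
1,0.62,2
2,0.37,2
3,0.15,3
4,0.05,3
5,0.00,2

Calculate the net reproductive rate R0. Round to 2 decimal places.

lx·mx by age: 0, 1.24, 0.74, 0.45, 0.15, 0
R0 = Σ lx·mx = 2.58 → 2.58

2.58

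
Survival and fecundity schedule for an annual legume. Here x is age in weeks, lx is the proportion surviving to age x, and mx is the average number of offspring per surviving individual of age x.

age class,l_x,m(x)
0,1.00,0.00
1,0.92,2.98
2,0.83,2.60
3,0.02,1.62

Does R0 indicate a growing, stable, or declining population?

R0 = Σ lx·mx = 0 + 2.7416 + 2.158 + 0.0324 = 4.932
R0 > 1, so the population is growing.

growing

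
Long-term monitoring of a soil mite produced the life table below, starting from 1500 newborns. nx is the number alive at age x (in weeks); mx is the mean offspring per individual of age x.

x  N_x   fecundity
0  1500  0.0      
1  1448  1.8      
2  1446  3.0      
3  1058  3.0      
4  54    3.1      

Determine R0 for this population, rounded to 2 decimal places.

lx = nx/n0 = nx/1500: 1, 0.96533…, 0.964, 0.70533…, 0.036
lx·mx by age: 0, 1.7376…, 2.892, 2.116…, 0.1116
R0 = Σ lx·mx = 6.8572… → 6.86

6.86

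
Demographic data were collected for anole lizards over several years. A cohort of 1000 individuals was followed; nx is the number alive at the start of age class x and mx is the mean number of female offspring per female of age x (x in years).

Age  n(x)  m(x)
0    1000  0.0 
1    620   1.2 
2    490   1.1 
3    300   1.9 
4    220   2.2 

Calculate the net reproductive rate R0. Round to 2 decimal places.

lx = nx/n0 = nx/1000: 1, 0.62, 0.49, 0.3, 0.22
lx·mx by age: 0, 0.744, 0.539, 0.57, 0.484
R0 = Σ lx·mx = 2.337 → 2.34

2.34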